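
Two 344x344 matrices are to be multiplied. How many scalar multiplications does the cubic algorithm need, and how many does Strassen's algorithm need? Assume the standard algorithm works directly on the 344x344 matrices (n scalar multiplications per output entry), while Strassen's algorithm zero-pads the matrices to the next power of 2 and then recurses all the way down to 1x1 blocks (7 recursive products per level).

Matrix multiplication for 344x344 matrices:

Strassen's algorithm requires power-of-2 dimensions. Pad 344x344 to 512x512 (next power of 2).

Standard algorithm: 344^3 = 40707584 multiplications
Strassen's algorithm: 7^(log2(512)) = 7^9 = 40353607 multiplications
Savings: 40707584 - 40353607 = 353977 multiplications

Standard: 40707584 multiplications (344^3). Strassen: 40353607 multiplications (7^9, after padding to 512x512). Strassen reduces 8 recursive multiplications to 7 at each level.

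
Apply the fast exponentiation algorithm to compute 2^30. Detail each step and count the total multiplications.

Computing 2^30 by squaring (build up from 2^1; each line after the first costs one multiplication):

2^1 = 2
2^2 = (2^1)^2 = 2^2 = 4
2^3 = 2 * 2^2 = 2 * 4 = 8
2^6 = (2^3)^2 = 8^2 = 64
2^7 = 2 * 2^6 = 2 * 64 = 128
2^14 = (2^7)^2 = 128^2 = 16384
2^15 = 2 * 2^14 = 2 * 16384 = 32768
2^30 = (2^15)^2 = 32768^2 = 1073741824

Result: 1073741824
Multiplications needed: 7 (7 lines after 2^1)

2^30 = 1073741824. Using exponentiation by squaring, this requires 7 multiplications. The key idea: if the exponent is even, square the half-power; if odd, multiply by the base once.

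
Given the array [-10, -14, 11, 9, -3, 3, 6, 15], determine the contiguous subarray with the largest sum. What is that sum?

Using Kadane's algorithm on [-10, -14, 11, 9, -3, 3, 6, 15]:

Scanning through the array:
Position 1 (value -14): max_ending_here = -14, max_so_far = -10
Position 2 (value 11): max_ending_here = 11, max_so_far = 11
Position 3 (value 9): max_ending_here = 20, max_so_far = 20
Position 4 (value -3): max_ending_here = 17, max_so_far = 20
Position 5 (value 3): max_ending_here = 20, max_so_far = 20
Position 6 (value 6): max_ending_here = 26, max_so_far = 26
Position 7 (value 15): max_ending_here = 41, max_so_far = 41

Maximum subarray: [11, 9, -3, 3, 6, 15]
Maximum sum: 41

The maximum subarray is [11, 9, -3, 3, 6, 15] with sum 41. This subarray runs from index 2 to index 7.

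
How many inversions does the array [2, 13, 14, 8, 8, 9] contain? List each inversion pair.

Finding inversions in [2, 13, 14, 8, 8, 9]:

(1, 3): arr[1]=13 > arr[3]=8
(1, 4): arr[1]=13 > arr[4]=8
(1, 5): arr[1]=13 > arr[5]=9
(2, 3): arr[2]=14 > arr[3]=8
(2, 4): arr[2]=14 > arr[4]=8
(2, 5): arr[2]=14 > arr[5]=9

Total inversions: 6

The array has 6 inversion(s): (1,3), (1,4), (1,5), (2,3), (2,4), (2,5). Each pair (i,j) satisfies i < j and arr[i] > arr[j].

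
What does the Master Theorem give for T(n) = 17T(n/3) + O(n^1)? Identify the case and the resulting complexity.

Master Theorem for T(n) = 17T(n/3) + O(n^1):

a = 17, b = 3, c = 1
log_b(a) = log_3(17) = 2.5789

Case 1: c = 1 < log_3(17) = 2.5789
T(n) = O(n^(log_3 17))

For T(n) = 17T(n/3) + O(n^1): log_3(17) = 2.5789. This is Case 1 of the Master Theorem (c < log_b(a), work dominated by leaves), giving O(n^(log_3 17)).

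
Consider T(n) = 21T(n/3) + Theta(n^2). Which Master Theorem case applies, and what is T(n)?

Master Theorem for T(n) = 21T(n/3) + O(n^2):

a = 21, b = 3, c = 2
log_b(a) = log_3(21) = 2.7712

Case 1: c = 2 < log_3(21) = 2.7712
T(n) = O(n^(log_3 21))

For T(n) = 21T(n/3) + O(n^2): log_3(21) = 2.7712. This is Case 1 of the Master Theorem (c < log_b(a), work dominated by leaves), giving O(n^(log_3 21)).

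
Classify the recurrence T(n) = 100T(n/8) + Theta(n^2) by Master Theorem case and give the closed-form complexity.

Master Theorem for T(n) = 100T(n/8) + O(n^2):

a = 100, b = 8, c = 2
log_b(a) = log_8(100) = 2.2146

Case 1: c = 2 < log_8(100) = 2.2146
T(n) = O(n^(log_8 100))

For T(n) = 100T(n/8) + O(n^2): log_8(100) = 2.2146. This is Case 1 of the Master Theorem (c < log_b(a), work dominated by leaves), giving O(n^(log_8 100)).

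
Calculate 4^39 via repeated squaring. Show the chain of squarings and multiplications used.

Computing 4^39 by squaring (build up from 4^1; each line after the first costs one multiplication):

4^1 = 4
4^2 = (4^1)^2 = 4^2 = 16
4^4 = (4^2)^2 = 16^2 = 256
4^8 = (4^4)^2 = 256^2 = 65536
4^9 = 4 * 4^8 = 4 * 65536 = 262144
4^18 = (4^9)^2 = 262144^2 = 68719476736
4^19 = 4 * 4^18 = 4 * 68719476736 = 274877906944
4^38 = (4^19)^2 = 274877906944^2 = 75557863725914323419136
4^39 = 4 * 4^38 = 4 * 75557863725914323419136 = 302231454903657293676544

Result: 302231454903657293676544
Multiplications needed: 8 (8 lines after 4^1)

4^39 = 302231454903657293676544. Using exponentiation by squaring, this requires 8 multiplications. The key idea: if the exponent is even, square the half-power; if odd, multiply by the base once.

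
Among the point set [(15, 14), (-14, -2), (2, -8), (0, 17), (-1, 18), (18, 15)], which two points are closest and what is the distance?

Computing all pairwise distances among 6 points:

d((15, 14), (-14, -2)) = 33.121
d((15, 14), (2, -8)) = 25.5539
d((15, 14), (0, 17)) = 15.2971
d((15, 14), (-1, 18)) = 16.4924
d((15, 14), (18, 15)) = 3.1623
d((-14, -2), (2, -8)) = 17.088
d((-14, -2), (0, 17)) = 23.6008
d((-14, -2), (-1, 18)) = 23.8537
d((-14, -2), (18, 15)) = 36.2353
d((2, -8), (0, 17)) = 25.0799
d((2, -8), (-1, 18)) = 26.1725
d((2, -8), (18, 15)) = 28.0179
d((0, 17), (-1, 18)) = 1.4142 <-- minimum
d((0, 17), (18, 15)) = 18.1108
d((-1, 18), (18, 15)) = 19.2354

Closest pair: (0, 17) and (-1, 18) with distance 1.4142

The closest pair is (0, 17) and (-1, 18) with Euclidean distance 1.4142. For 6 points, brute-force pairwise comparison is shown above. For large n, the divide-and-conquer algorithm (sort by x, recurse on halves, check the dividing strip) achieves O(n log n).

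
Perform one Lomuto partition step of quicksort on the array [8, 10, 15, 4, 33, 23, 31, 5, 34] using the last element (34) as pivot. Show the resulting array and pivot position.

Lomuto partition with pivot = 34:

Initial array: [8, 10, 15, 4, 33, 23, 31, 5, 34]

arr[0]=8 <= 34: swap with position 0, array becomes [8, 10, 15, 4, 33, 23, 31, 5, 34]
arr[1]=10 <= 34: swap with position 1, array becomes [8, 10, 15, 4, 33, 23, 31, 5, 34]
arr[2]=15 <= 34: swap with position 2, array becomes [8, 10, 15, 4, 33, 23, 31, 5, 34]
arr[3]=4 <= 34: swap with position 3, array becomes [8, 10, 15, 4, 33, 23, 31, 5, 34]
arr[4]=33 <= 34: swap with position 4, array becomes [8, 10, 15, 4, 33, 23, 31, 5, 34]
arr[5]=23 <= 34: swap with position 5, array becomes [8, 10, 15, 4, 33, 23, 31, 5, 34]
arr[6]=31 <= 34: swap with position 6, array becomes [8, 10, 15, 4, 33, 23, 31, 5, 34]
arr[7]=5 <= 34: swap with position 7, array becomes [8, 10, 15, 4, 33, 23, 31, 5, 34]

Place pivot at position 8: [8, 10, 15, 4, 33, 23, 31, 5, 34]
Pivot position: 8

After partitioning with pivot 34, the array becomes [8, 10, 15, 4, 33, 23, 31, 5, 34]. The pivot is placed at index 8. All elements to the left of the pivot are <= 34, and all elements to the right are > 34.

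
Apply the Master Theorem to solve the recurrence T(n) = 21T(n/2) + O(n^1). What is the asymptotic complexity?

Master Theorem for T(n) = 21T(n/2) + O(n^1):

a = 21, b = 2, c = 1
log_b(a) = log_2(21) = 4.3923

Case 1: c = 1 < log_2(21) = 4.3923
T(n) = O(n^(log_2 21))

For T(n) = 21T(n/2) + O(n^1): log_2(21) = 4.3923. This is Case 1 of the Master Theorem (c < log_b(a), work dominated by leaves), giving O(n^(log_2 21)).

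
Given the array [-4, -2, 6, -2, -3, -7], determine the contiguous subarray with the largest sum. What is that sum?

Using Kadane's algorithm on [-4, -2, 6, -2, -3, -7]:

Scanning through the array:
Position 1 (value -2): max_ending_here = -2, max_so_far = -2
Position 2 (value 6): max_ending_here = 6, max_so_far = 6
Position 3 (value -2): max_ending_here = 4, max_so_far = 6
Position 4 (value -3): max_ending_here = 1, max_so_far = 6
Position 5 (value -7): max_ending_here = -6, max_so_far = 6

Maximum subarray: [6]
Maximum sum: 6

The maximum subarray is [6] with sum 6. This subarray runs from index 2 to index 2.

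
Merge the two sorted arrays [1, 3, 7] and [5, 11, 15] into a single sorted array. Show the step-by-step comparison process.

Merging process:

Compare 1 vs 5: take 1 from left. Merged: [1]
Compare 3 vs 5: take 3 from left. Merged: [1, 3]
Compare 7 vs 5: take 5 from right. Merged: [1, 3, 5]
Compare 7 vs 11: take 7 from left. Merged: [1, 3, 5, 7]
Append remaining from right: [11, 15]. Merged: [1, 3, 5, 7, 11, 15]

Final merged array: [1, 3, 5, 7, 11, 15]
Total comparisons: 4

The merged array is [1, 3, 5, 7, 11, 15], requiring 4 comparisons. The merge step runs in O(n) time where n is the total number of elements.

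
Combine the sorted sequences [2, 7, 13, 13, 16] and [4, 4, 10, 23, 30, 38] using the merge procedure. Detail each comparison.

Merging process:

Compare 2 vs 4: take 2 from left. Merged: [2]
Compare 7 vs 4: take 4 from right. Merged: [2, 4]
Compare 7 vs 4: take 4 from right. Merged: [2, 4, 4]
Compare 7 vs 10: take 7 from left. Merged: [2, 4, 4, 7]
Compare 13 vs 10: take 10 from right. Merged: [2, 4, 4, 7, 10]
Compare 13 vs 23: take 13 from left. Merged: [2, 4, 4, 7, 10, 13]
Compare 13 vs 23: take 13 from left. Merged: [2, 4, 4, 7, 10, 13, 13]
Compare 16 vs 23: take 16 from left. Merged: [2, 4, 4, 7, 10, 13, 13, 16]
Append remaining from right: [23, 30, 38]. Merged: [2, 4, 4, 7, 10, 13, 13, 16, 23, 30, 38]

Final merged array: [2, 4, 4, 7, 10, 13, 13, 16, 23, 30, 38]
Total comparisons: 8

The merged array is [2, 4, 4, 7, 10, 13, 13, 16, 23, 30, 38], requiring 8 comparisons. The merge step runs in O(n) time where n is the total number of elements.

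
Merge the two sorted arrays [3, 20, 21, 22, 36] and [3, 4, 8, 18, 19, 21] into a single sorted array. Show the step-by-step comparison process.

Merging process:

Compare 3 vs 3: take 3 from left. Merged: [3]
Compare 20 vs 3: take 3 from right. Merged: [3, 3]
Compare 20 vs 4: take 4 from right. Merged: [3, 3, 4]
Compare 20 vs 8: take 8 from right. Merged: [3, 3, 4, 8]
Compare 20 vs 18: take 18 from right. Merged: [3, 3, 4, 8, 18]
Compare 20 vs 19: take 19 from right. Merged: [3, 3, 4, 8, 18, 19]
Compare 20 vs 21: take 20 from left. Merged: [3, 3, 4, 8, 18, 19, 20]
Compare 21 vs 21: take 21 from left. Merged: [3, 3, 4, 8, 18, 19, 20, 21]
Compare 22 vs 21: take 21 from right. Merged: [3, 3, 4, 8, 18, 19, 20, 21, 21]
Append remaining from left: [22, 36]. Merged: [3, 3, 4, 8, 18, 19, 20, 21, 21, 22, 36]

Final merged array: [3, 3, 4, 8, 18, 19, 20, 21, 21, 22, 36]
Total comparisons: 9

The merged array is [3, 3, 4, 8, 18, 19, 20, 21, 21, 22, 36], requiring 9 comparisons. The merge step runs in O(n) time where n is the total number of elements.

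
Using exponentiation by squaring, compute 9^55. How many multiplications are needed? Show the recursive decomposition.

Computing 9^55 by squaring (build up from 9^1; each line after the first costs one multiplication):

9^1 = 9
9^2 = (9^1)^2 = 9^2 = 81
9^3 = 9 * 9^2 = 9 * 81 = 729
9^6 = (9^3)^2 = 729^2 = 531441
9^12 = (9^6)^2 = 531441^2 = 282429536481
9^13 = 9 * 9^12 = 9 * 282429536481 = 2541865828329
9^26 = (9^13)^2 = 2541865828329^2 = 6461081889226673298932241
9^27 = 9 * 9^26 = 9 * 6461081889226673298932241 = 58149737003040059690390169
9^54 = (9^27)^2 = 58149737003040059690390169^2 = 3381391913522726342930221472392241170198527451848561
9^55 = 9 * 9^54 = 9 * 3381391913522726342930221472392241170198527451848561 = 30432527221704537086371993251530170531786747066637049

Result: 30432527221704537086371993251530170531786747066637049
Multiplications needed: 9 (9 lines after 9^1)

9^55 = 30432527221704537086371993251530170531786747066637049. Using exponentiation by squaring, this requires 9 multiplications. The key idea: if the exponent is even, square the half-power; if odd, multiply by the base once.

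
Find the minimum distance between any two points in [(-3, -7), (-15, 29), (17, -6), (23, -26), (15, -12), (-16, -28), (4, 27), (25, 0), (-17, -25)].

Computing all pairwise distances among 9 points:

d((-3, -7), (-15, 29)) = 37.9473
d((-3, -7), (17, -6)) = 20.025
d((-3, -7), (23, -26)) = 32.2025
d((-3, -7), (15, -12)) = 18.6815
d((-3, -7), (-16, -28)) = 24.6982
d((-3, -7), (4, 27)) = 34.7131
d((-3, -7), (25, 0)) = 28.8617
d((-3, -7), (-17, -25)) = 22.8035
d((-15, 29), (17, -6)) = 47.4236
d((-15, 29), (23, -26)) = 66.8506
d((-15, 29), (15, -12)) = 50.8035
d((-15, 29), (-16, -28)) = 57.0088
d((-15, 29), (4, 27)) = 19.105
d((-15, 29), (25, 0)) = 49.4065
d((-15, 29), (-17, -25)) = 54.037
d((17, -6), (23, -26)) = 20.8806
d((17, -6), (15, -12)) = 6.3246
d((17, -6), (-16, -28)) = 39.6611
d((17, -6), (4, 27)) = 35.4683
d((17, -6), (25, 0)) = 10.0
d((17, -6), (-17, -25)) = 38.9487
d((23, -26), (15, -12)) = 16.1245
d((23, -26), (-16, -28)) = 39.0512
d((23, -26), (4, 27)) = 56.3028
d((23, -26), (25, 0)) = 26.0768
d((23, -26), (-17, -25)) = 40.0125
d((15, -12), (-16, -28)) = 34.8855
d((15, -12), (4, 27)) = 40.5216
d((15, -12), (25, 0)) = 15.6205
d((15, -12), (-17, -25)) = 34.5398
d((-16, -28), (4, 27)) = 58.5235
d((-16, -28), (25, 0)) = 49.6488
d((-16, -28), (-17, -25)) = 3.1623 <-- minimum
d((4, 27), (25, 0)) = 34.2053
d((4, 27), (-17, -25)) = 56.0803
d((25, 0), (-17, -25)) = 48.8774

Closest pair: (-16, -28) and (-17, -25) with distance 3.1623

The closest pair is (-16, -28) and (-17, -25) with Euclidean distance 3.1623. For 9 points, brute-force pairwise comparison is shown above. For large n, the divide-and-conquer algorithm (sort by x, recurse on halves, check the dividing strip) achieves O(n log n).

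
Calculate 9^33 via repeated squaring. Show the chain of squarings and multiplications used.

Computing 9^33 by squaring (build up from 9^1; each line after the first costs one multiplication):

9^1 = 9
9^2 = (9^1)^2 = 9^2 = 81
9^4 = (9^2)^2 = 81^2 = 6561
9^8 = (9^4)^2 = 6561^2 = 43046721
9^16 = (9^8)^2 = 43046721^2 = 1853020188851841
9^32 = (9^16)^2 = 1853020188851841^2 = 3433683820292512484657849089281
9^33 = 9 * 9^32 = 9 * 3433683820292512484657849089281 = 30903154382632612361920641803529

Result: 30903154382632612361920641803529
Multiplications needed: 6 (6 lines after 9^1)

9^33 = 30903154382632612361920641803529. Using exponentiation by squaring, this requires 6 multiplications. The key idea: if the exponent is even, square the half-power; if odd, multiply by the base once.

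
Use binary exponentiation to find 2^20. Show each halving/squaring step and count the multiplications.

Computing 2^20 by squaring (build up from 2^1; each line after the first costs one multiplication):

2^1 = 2
2^2 = (2^1)^2 = 2^2 = 4
2^4 = (2^2)^2 = 4^2 = 16
2^5 = 2 * 2^4 = 2 * 16 = 32
2^10 = (2^5)^2 = 32^2 = 1024
2^20 = (2^10)^2 = 1024^2 = 1048576

Result: 1048576
Multiplications needed: 5 (5 lines after 2^1)

2^20 = 1048576. Using exponentiation by squaring, this requires 5 multiplications. The key idea: if the exponent is even, square the half-power; if odd, multiply by the base once.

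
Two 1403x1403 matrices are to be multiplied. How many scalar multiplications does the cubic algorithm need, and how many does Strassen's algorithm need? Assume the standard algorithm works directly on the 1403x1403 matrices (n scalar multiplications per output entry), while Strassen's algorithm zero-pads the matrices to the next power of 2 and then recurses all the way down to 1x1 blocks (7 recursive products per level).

Matrix multiplication for 1403x1403 matrices:

Strassen's algorithm requires power-of-2 dimensions. Pad 1403x1403 to 2048x2048 (next power of 2).

Standard algorithm: 1403^3 = 2761677827 multiplications
Strassen's algorithm: 7^(log2(2048)) = 7^11 = 1977326743 multiplications
Savings: 2761677827 - 1977326743 = 784351084 multiplications

Standard: 2761677827 multiplications (1403^3). Strassen: 1977326743 multiplications (7^11, after padding to 2048x2048). Strassen reduces 8 recursive multiplications to 7 at each level.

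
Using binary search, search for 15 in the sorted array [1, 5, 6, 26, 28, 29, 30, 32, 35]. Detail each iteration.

Binary search for 15 in [1, 5, 6, 26, 28, 29, 30, 32, 35]:

lo=0, hi=8, mid=4, arr[mid]=28 -> 28 > 15, search left half
lo=0, hi=3, mid=1, arr[mid]=5 -> 5 < 15, search right half
lo=2, hi=3, mid=2, arr[mid]=6 -> 6 < 15, search right half
lo=3, hi=3, mid=3, arr[mid]=26 -> 26 > 15, search left half
lo=3 > hi=2, target 15 not found

Binary search determines that 15 is not in the array after 4 comparisons. The search space was exhausted without finding the target.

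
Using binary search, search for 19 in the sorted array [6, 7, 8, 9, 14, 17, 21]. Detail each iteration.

Binary search for 19 in [6, 7, 8, 9, 14, 17, 21]:

lo=0, hi=6, mid=3, arr[mid]=9 -> 9 < 19, search right half
lo=4, hi=6, mid=5, arr[mid]=17 -> 17 < 19, search right half
lo=6, hi=6, mid=6, arr[mid]=21 -> 21 > 19, search left half
lo=6 > hi=5, target 19 not found

Binary search determines that 19 is not in the array after 3 comparisons. The search space was exhausted without finding the target.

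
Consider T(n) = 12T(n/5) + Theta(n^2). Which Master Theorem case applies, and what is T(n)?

Master Theorem for T(n) = 12T(n/5) + O(n^2):

a = 12, b = 5, c = 2
log_b(a) = log_5(12) = 1.5440

Case 3: c = 2 > log_5(12) = 1.5440
T(n) = O(n^2) = O(n^2)

For T(n) = 12T(n/5) + O(n^2): log_5(12) = 1.5440. This is Case 3 of the Master Theorem (c > log_b(a), work dominated by root), giving O(n^2).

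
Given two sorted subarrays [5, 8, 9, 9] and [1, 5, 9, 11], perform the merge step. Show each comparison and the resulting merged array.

Merging process:

Compare 5 vs 1: take 1 from right. Merged: [1]
Compare 5 vs 5: take 5 from left. Merged: [1, 5]
Compare 8 vs 5: take 5 from right. Merged: [1, 5, 5]
Compare 8 vs 9: take 8 from left. Merged: [1, 5, 5, 8]
Compare 9 vs 9: take 9 from left. Merged: [1, 5, 5, 8, 9]
Compare 9 vs 9: take 9 from left. Merged: [1, 5, 5, 8, 9, 9]
Append remaining from right: [9, 11]. Merged: [1, 5, 5, 8, 9, 9, 9, 11]

Final merged array: [1, 5, 5, 8, 9, 9, 9, 11]
Total comparisons: 6

The merged array is [1, 5, 5, 8, 9, 9, 9, 11], requiring 6 comparisons. The merge step runs in O(n) time where n is the total number of elements.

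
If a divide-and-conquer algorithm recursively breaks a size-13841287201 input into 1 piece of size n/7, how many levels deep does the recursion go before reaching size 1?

For divide and conquer with division factor 7:

Problem sizes at each level:
Level 0: 13841287201
Level 1: 1977326743
Level 2: 282475249
Level 3: 40353607
Level 4: 5764801
Level 5: 823543
Level 6: 117649
Level 7: 16807
Level 8: 2401
Level 9: 343
Level 10: 49
Level 11: 7
Level 12: 1

The root is level 0 and the size-1 base case is level 12 (the tree spans levels 0 through 12, i.e. 13 levels counting the root), so the depth is the number of divisions: log_7(13841287201) = 12

The recursion tree depth is log_7(13841287201) = 12. At each level, the problem size is divided by 7, so it takes 12 divisions to reduce to a base case of size 1. The algorithm makes 1 recursive call at each level.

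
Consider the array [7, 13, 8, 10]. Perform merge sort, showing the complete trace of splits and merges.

Merge sort trace:

Split: [7, 13, 8, 10] -> [7, 13] and [8, 10]
  Split: [7, 13] -> [7] and [13]
  Merge: [7] + [13] -> [7, 13]
  Split: [8, 10] -> [8] and [10]
  Merge: [8] + [10] -> [8, 10]
Merge: [7, 13] + [8, 10] -> [7, 8, 10, 13]

Final sorted array: [7, 8, 10, 13]

The merge sort proceeds by recursively splitting the array and merging sorted halves.
After all merges, the sorted array is [7, 8, 10, 13].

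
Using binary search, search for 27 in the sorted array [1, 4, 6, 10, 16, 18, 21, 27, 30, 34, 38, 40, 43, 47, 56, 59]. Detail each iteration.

Binary search for 27 in [1, 4, 6, 10, 16, 18, 21, 27, 30, 34, 38, 40, 43, 47, 56, 59]:

lo=0, hi=15, mid=7, arr[mid]=27 -> Found target at index 7!

Binary search finds 27 at index 7 after 1 comparisons. The search repeatedly halves the search space by comparing with the middle element.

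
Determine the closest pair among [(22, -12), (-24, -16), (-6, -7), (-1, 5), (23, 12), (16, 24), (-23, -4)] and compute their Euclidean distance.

Computing all pairwise distances among 7 points:

d((22, -12), (-24, -16)) = 46.1736
d((22, -12), (-6, -7)) = 28.4429
d((22, -12), (-1, 5)) = 28.6007
d((22, -12), (23, 12)) = 24.0208
d((22, -12), (16, 24)) = 36.4966
d((22, -12), (-23, -4)) = 45.7056
d((-24, -16), (-6, -7)) = 20.1246
d((-24, -16), (-1, 5)) = 31.1448
d((-24, -16), (23, 12)) = 54.7083
d((-24, -16), (16, 24)) = 56.5685
d((-24, -16), (-23, -4)) = 12.0416 <-- minimum
d((-6, -7), (-1, 5)) = 13.0
d((-6, -7), (23, 12)) = 34.6699
d((-6, -7), (16, 24)) = 38.0132
d((-6, -7), (-23, -4)) = 17.2627
d((-1, 5), (23, 12)) = 25.0
d((-1, 5), (16, 24)) = 25.4951
d((-1, 5), (-23, -4)) = 23.7697
d((23, 12), (16, 24)) = 13.8924
d((23, 12), (-23, -4)) = 48.7032
d((16, 24), (-23, -4)) = 48.0104

Closest pair: (-24, -16) and (-23, -4) with distance 12.0416

The closest pair is (-24, -16) and (-23, -4) with Euclidean distance 12.0416. For 7 points, brute-force pairwise comparison is shown above. For large n, the divide-and-conquer algorithm (sort by x, recurse on halves, check the dividing strip) achieves O(n log n).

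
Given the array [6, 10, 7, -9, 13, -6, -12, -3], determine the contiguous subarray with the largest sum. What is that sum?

Using Kadane's algorithm on [6, 10, 7, -9, 13, -6, -12, -3]:

Scanning through the array:
Position 1 (value 10): max_ending_here = 16, max_so_far = 16
Position 2 (value 7): max_ending_here = 23, max_so_far = 23
Position 3 (value -9): max_ending_here = 14, max_so_far = 23
Position 4 (value 13): max_ending_here = 27, max_so_far = 27
Position 5 (value -6): max_ending_here = 21, max_so_far = 27
Position 6 (value -12): max_ending_here = 9, max_so_far = 27
Position 7 (value -3): max_ending_here = 6, max_so_far = 27

Maximum subarray: [6, 10, 7, -9, 13]
Maximum sum: 27

The maximum subarray is [6, 10, 7, -9, 13] with sum 27. This subarray runs from index 0 to index 4.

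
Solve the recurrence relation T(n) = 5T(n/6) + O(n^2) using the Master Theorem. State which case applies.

Master Theorem for T(n) = 5T(n/6) + O(n^2):

a = 5, b = 6, c = 2
log_b(a) = log_6(5) = 0.8982

Case 3: c = 2 > log_6(5) = 0.8982
T(n) = O(n^2) = O(n^2)

For T(n) = 5T(n/6) + O(n^2): log_6(5) = 0.8982. This is Case 3 of the Master Theorem (c > log_b(a), work dominated by root), giving O(n^2).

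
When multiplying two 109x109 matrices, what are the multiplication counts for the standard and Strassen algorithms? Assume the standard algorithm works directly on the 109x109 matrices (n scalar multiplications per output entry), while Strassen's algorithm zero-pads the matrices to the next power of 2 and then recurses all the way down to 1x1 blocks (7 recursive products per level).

Matrix multiplication for 109x109 matrices:

Strassen's algorithm requires power-of-2 dimensions. Pad 109x109 to 128x128 (next power of 2).

Standard algorithm: 109^3 = 1295029 multiplications
Strassen's algorithm: 7^(log2(128)) = 7^7 = 823543 multiplications
Savings: 1295029 - 823543 = 471486 multiplications

Standard: 1295029 multiplications (109^3). Strassen: 823543 multiplications (7^7, after padding to 128x128). Strassen reduces 8 recursive multiplications to 7 at each level.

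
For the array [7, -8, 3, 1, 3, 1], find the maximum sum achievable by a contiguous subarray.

Using Kadane's algorithm on [7, -8, 3, 1, 3, 1]:

Scanning through the array:
Position 1 (value -8): max_ending_here = -1, max_so_far = 7
Position 2 (value 3): max_ending_here = 3, max_so_far = 7
Position 3 (value 1): max_ending_here = 4, max_so_far = 7
Position 4 (value 3): max_ending_here = 7, max_so_far = 7
Position 5 (value 1): max_ending_here = 8, max_so_far = 8

Maximum subarray: [3, 1, 3, 1]
Maximum sum: 8

The maximum subarray is [3, 1, 3, 1] with sum 8. This subarray runs from index 2 to index 5.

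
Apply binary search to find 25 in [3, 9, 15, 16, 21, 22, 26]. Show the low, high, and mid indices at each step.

Binary search for 25 in [3, 9, 15, 16, 21, 22, 26]:

lo=0, hi=6, mid=3, arr[mid]=16 -> 16 < 25, search right half
lo=4, hi=6, mid=5, arr[mid]=22 -> 22 < 25, search right half
lo=6, hi=6, mid=6, arr[mid]=26 -> 26 > 25, search left half
lo=6 > hi=5, target 25 not found

Binary search determines that 25 is not in the array after 3 comparisons. The search space was exhausted without finding the target.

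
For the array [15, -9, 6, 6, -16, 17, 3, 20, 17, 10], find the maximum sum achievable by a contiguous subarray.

Using Kadane's algorithm on [15, -9, 6, 6, -16, 17, 3, 20, 17, 10]:

Scanning through the array:
Position 1 (value -9): max_ending_here = 6, max_so_far = 15
Position 2 (value 6): max_ending_here = 12, max_so_far = 15
Position 3 (value 6): max_ending_here = 18, max_so_far = 18
Position 4 (value -16): max_ending_here = 2, max_so_far = 18
Position 5 (value 17): max_ending_here = 19, max_so_far = 19
Position 6 (value 3): max_ending_here = 22, max_so_far = 22
Position 7 (value 20): max_ending_here = 42, max_so_far = 42
Position 8 (value 17): max_ending_here = 59, max_so_far = 59
Position 9 (value 10): max_ending_here = 69, max_so_far = 69

Maximum subarray: [15, -9, 6, 6, -16, 17, 3, 20, 17, 10]
Maximum sum: 69

The maximum subarray is [15, -9, 6, 6, -16, 17, 3, 20, 17, 10] with sum 69. This subarray runs from index 0 to index 9.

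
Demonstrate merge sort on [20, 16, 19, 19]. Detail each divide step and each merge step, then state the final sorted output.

Merge sort trace:

Split: [20, 16, 19, 19] -> [20, 16] and [19, 19]
  Split: [20, 16] -> [20] and [16]
  Merge: [20] + [16] -> [16, 20]
  Split: [19, 19] -> [19] and [19]
  Merge: [19] + [19] -> [19, 19]
Merge: [16, 20] + [19, 19] -> [16, 19, 19, 20]

Final sorted array: [16, 19, 19, 20]

The merge sort proceeds by recursively splitting the array and merging sorted halves.
After all merges, the sorted array is [16, 19, 19, 20].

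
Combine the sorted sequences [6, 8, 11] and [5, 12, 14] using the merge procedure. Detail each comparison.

Merging process:

Compare 6 vs 5: take 5 from right. Merged: [5]
Compare 6 vs 12: take 6 from left. Merged: [5, 6]
Compare 8 vs 12: take 8 from left. Merged: [5, 6, 8]
Compare 11 vs 12: take 11 from left. Merged: [5, 6, 8, 11]
Append remaining from right: [12, 14]. Merged: [5, 6, 8, 11, 12, 14]

Final merged array: [5, 6, 8, 11, 12, 14]
Total comparisons: 4

The merged array is [5, 6, 8, 11, 12, 14], requiring 4 comparisons. The merge step runs in O(n) time where n is the total number of elements.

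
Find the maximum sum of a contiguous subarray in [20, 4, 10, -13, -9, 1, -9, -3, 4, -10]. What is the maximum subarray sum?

Using Kadane's algorithm on [20, 4, 10, -13, -9, 1, -9, -3, 4, -10]:

Scanning through the array:
Position 1 (value 4): max_ending_here = 24, max_so_far = 24
Position 2 (value 10): max_ending_here = 34, max_so_far = 34
Position 3 (value -13): max_ending_here = 21, max_so_far = 34
Position 4 (value -9): max_ending_here = 12, max_so_far = 34
Position 5 (value 1): max_ending_here = 13, max_so_far = 34
Position 6 (value -9): max_ending_here = 4, max_so_far = 34
Position 7 (value -3): max_ending_here = 1, max_so_far = 34
Position 8 (value 4): max_ending_here = 5, max_so_far = 34
Position 9 (value -10): max_ending_here = -5, max_so_far = 34

Maximum subarray: [20, 4, 10]
Maximum sum: 34

The maximum subarray is [20, 4, 10] with sum 34. This subarray runs from index 0 to index 2.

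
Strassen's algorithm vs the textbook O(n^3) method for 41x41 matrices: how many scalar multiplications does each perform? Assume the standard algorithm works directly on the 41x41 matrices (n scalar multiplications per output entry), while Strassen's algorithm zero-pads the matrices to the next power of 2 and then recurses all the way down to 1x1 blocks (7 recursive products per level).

Matrix multiplication for 41x41 matrices:

Strassen's algorithm requires power-of-2 dimensions. Pad 41x41 to 64x64 (next power of 2).

Standard algorithm: 41^3 = 68921 multiplications
Strassen's algorithm: 7^(log2(64)) = 7^6 = 117649 multiplications
Difference: 68921 - 117649 = -48728 (Strassen uses MORE here due to padding overhead — for small or just-over-power-of-2 n, padding can outweigh the per-level savings)

Standard: 68921 multiplications (41^3). Strassen: 117649 multiplications (7^6, after padding to 64x64). Strassen reduces 8 recursive multiplications to 7 at each level.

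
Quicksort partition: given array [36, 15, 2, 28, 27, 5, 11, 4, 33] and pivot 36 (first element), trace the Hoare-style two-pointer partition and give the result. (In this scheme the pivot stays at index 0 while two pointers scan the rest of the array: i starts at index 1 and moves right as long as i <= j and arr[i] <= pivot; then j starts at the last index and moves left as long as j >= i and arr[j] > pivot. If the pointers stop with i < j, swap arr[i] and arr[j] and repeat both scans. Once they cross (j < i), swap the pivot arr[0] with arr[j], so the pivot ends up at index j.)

Hoare-style two-pointer partition with pivot = 36:

Initial array: [36, 15, 2, 28, 27, 5, 11, 4, 33]

Pointers start at i = 1, j = 8.
i ends at 9, j ends at 8: the pointers have crossed (j < i), so scanning stops.

Swap pivot arr[0] with arr[8] to place pivot at position 8: [33, 15, 2, 28, 27, 5, 11, 4, 36]
Pivot position: 8

After partitioning with pivot 36, the array becomes [33, 15, 2, 28, 27, 5, 11, 4, 36]. The pivot is placed at index 8. All elements to the left of the pivot are <= 36, and all elements to the right are > 36.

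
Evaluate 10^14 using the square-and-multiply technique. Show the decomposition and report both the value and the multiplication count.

Computing 10^14 by squaring (build up from 10^1; each line after the first costs one multiplication):

10^1 = 10
10^2 = (10^1)^2 = 10^2 = 100
10^3 = 10 * 10^2 = 10 * 100 = 1000
10^6 = (10^3)^2 = 1000^2 = 1000000
10^7 = 10 * 10^6 = 10 * 1000000 = 10000000
10^14 = (10^7)^2 = 10000000^2 = 100000000000000

Result: 100000000000000
Multiplications needed: 5 (5 lines after 10^1)

10^14 = 100000000000000. Using exponentiation by squaring, this requires 5 multiplications. The key idea: if the exponent is even, square the half-power; if odd, multiply by the base once.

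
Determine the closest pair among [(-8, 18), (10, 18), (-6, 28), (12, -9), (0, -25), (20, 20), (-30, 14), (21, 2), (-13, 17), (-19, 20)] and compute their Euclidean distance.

Computing all pairwise distances among 10 points:

d((-8, 18), (10, 18)) = 18.0
d((-8, 18), (-6, 28)) = 10.198
d((-8, 18), (12, -9)) = 33.6006
d((-8, 18), (0, -25)) = 43.7379
d((-8, 18), (20, 20)) = 28.0713
d((-8, 18), (-30, 14)) = 22.3607
d((-8, 18), (21, 2)) = 33.121
d((-8, 18), (-13, 17)) = 5.099 <-- minimum
d((-8, 18), (-19, 20)) = 11.1803
d((10, 18), (-6, 28)) = 18.868
d((10, 18), (12, -9)) = 27.074
d((10, 18), (0, -25)) = 44.1475
d((10, 18), (20, 20)) = 10.198
d((10, 18), (-30, 14)) = 40.1995
d((10, 18), (21, 2)) = 19.4165
d((10, 18), (-13, 17)) = 23.0217
d((10, 18), (-19, 20)) = 29.0689
d((-6, 28), (12, -9)) = 41.1461
d((-6, 28), (0, -25)) = 53.3385
d((-6, 28), (20, 20)) = 27.2029
d((-6, 28), (-30, 14)) = 27.7849
d((-6, 28), (21, 2)) = 37.4833
d((-6, 28), (-13, 17)) = 13.0384
d((-6, 28), (-19, 20)) = 15.2643
d((12, -9), (0, -25)) = 20.0
d((12, -9), (20, 20)) = 30.0832
d((12, -9), (-30, 14)) = 47.8853
d((12, -9), (21, 2)) = 14.2127
d((12, -9), (-13, 17)) = 36.0694
d((12, -9), (-19, 20)) = 42.45
d((0, -25), (20, 20)) = 49.2443
d((0, -25), (-30, 14)) = 49.2037
d((0, -25), (21, 2)) = 34.2053
d((0, -25), (-13, 17)) = 43.9659
d((0, -25), (-19, 20)) = 48.8467
d((20, 20), (-30, 14)) = 50.3587
d((20, 20), (21, 2)) = 18.0278
d((20, 20), (-13, 17)) = 33.1361
d((20, 20), (-19, 20)) = 39.0
d((-30, 14), (21, 2)) = 52.3927
d((-30, 14), (-13, 17)) = 17.2627
d((-30, 14), (-19, 20)) = 12.53
d((21, 2), (-13, 17)) = 37.1618
d((21, 2), (-19, 20)) = 43.8634
d((-13, 17), (-19, 20)) = 6.7082

Closest pair: (-8, 18) and (-13, 17) with distance 5.099

The closest pair is (-8, 18) and (-13, 17) with Euclidean distance 5.099. For 10 points, brute-force pairwise comparison is shown above. For large n, the divide-and-conquer algorithm (sort by x, recurse on halves, check the dividing strip) achieves O(n log n).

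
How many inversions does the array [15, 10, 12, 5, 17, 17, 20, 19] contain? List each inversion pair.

Finding inversions in [15, 10, 12, 5, 17, 17, 20, 19]:

(0, 1): arr[0]=15 > arr[1]=10
(0, 2): arr[0]=15 > arr[2]=12
(0, 3): arr[0]=15 > arr[3]=5
(1, 3): arr[1]=10 > arr[3]=5
(2, 3): arr[2]=12 > arr[3]=5
(6, 7): arr[6]=20 > arr[7]=19

Total inversions: 6

The array has 6 inversion(s): (0,1), (0,2), (0,3), (1,3), (2,3), (6,7). Each pair (i,j) satisfies i < j and arr[i] > arr[j].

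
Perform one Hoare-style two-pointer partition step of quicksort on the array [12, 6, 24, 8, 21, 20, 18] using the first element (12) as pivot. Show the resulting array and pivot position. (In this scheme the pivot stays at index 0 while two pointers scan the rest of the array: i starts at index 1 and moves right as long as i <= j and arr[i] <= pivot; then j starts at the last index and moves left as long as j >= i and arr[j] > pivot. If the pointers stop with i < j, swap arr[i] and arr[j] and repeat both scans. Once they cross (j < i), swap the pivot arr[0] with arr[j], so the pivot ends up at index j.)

Hoare-style two-pointer partition with pivot = 12:

Initial array: [12, 6, 24, 8, 21, 20, 18]

Pointers start at i = 1, j = 6.
i stops at index 2 (arr[2]=24 > 12), j stops at index 3 (arr[3]=8 <= 12): swap arr[2] and arr[3], array becomes [12, 6, 8, 24, 21, 20, 18]
i ends at 3, j ends at 2: the pointers have crossed (j < i), so scanning stops.

Swap pivot arr[0] with arr[2] to place pivot at position 2: [8, 6, 12, 24, 21, 20, 18]
Pivot position: 2

After partitioning with pivot 12, the array becomes [8, 6, 12, 24, 21, 20, 18]. The pivot is placed at index 2. All elements to the left of the pivot are <= 12, and all elements to the right are > 12.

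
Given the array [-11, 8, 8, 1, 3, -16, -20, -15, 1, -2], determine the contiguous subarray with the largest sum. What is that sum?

Using Kadane's algorithm on [-11, 8, 8, 1, 3, -16, -20, -15, 1, -2]:

Scanning through the array:
Position 1 (value 8): max_ending_here = 8, max_so_far = 8
Position 2 (value 8): max_ending_here = 16, max_so_far = 16
Position 3 (value 1): max_ending_here = 17, max_so_far = 17
Position 4 (value 3): max_ending_here = 20, max_so_far = 20
Position 5 (value -16): max_ending_here = 4, max_so_far = 20
Position 6 (value -20): max_ending_here = -16, max_so_far = 20
Position 7 (value -15): max_ending_here = -15, max_so_far = 20
Position 8 (value 1): max_ending_here = 1, max_so_far = 20
Position 9 (value -2): max_ending_here = -1, max_so_far = 20

Maximum subarray: [8, 8, 1, 3]
Maximum sum: 20

The maximum subarray is [8, 8, 1, 3] with sum 20. This subarray runs from index 1 to index 4.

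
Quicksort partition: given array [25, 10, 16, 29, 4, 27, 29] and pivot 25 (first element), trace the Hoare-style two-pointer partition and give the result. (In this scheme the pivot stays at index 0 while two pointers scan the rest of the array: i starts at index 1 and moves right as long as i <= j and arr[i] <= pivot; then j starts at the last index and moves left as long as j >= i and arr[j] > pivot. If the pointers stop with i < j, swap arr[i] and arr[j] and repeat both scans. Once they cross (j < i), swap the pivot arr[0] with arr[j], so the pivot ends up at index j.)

Hoare-style two-pointer partition with pivot = 25:

Initial array: [25, 10, 16, 29, 4, 27, 29]

Pointers start at i = 1, j = 6.
i stops at index 3 (arr[3]=29 > 25), j stops at index 4 (arr[4]=4 <= 25): swap arr[3] and arr[4], array becomes [25, 10, 16, 4, 29, 27, 29]
i ends at 4, j ends at 3: the pointers have crossed (j < i), so scanning stops.

Swap pivot arr[0] with arr[3] to place pivot at position 3: [4, 10, 16, 25, 29, 27, 29]
Pivot position: 3

After partitioning with pivot 25, the array becomes [4, 10, 16, 25, 29, 27, 29]. The pivot is placed at index 3. All elements to the left of the pivot are <= 25, and all elements to the right are > 25.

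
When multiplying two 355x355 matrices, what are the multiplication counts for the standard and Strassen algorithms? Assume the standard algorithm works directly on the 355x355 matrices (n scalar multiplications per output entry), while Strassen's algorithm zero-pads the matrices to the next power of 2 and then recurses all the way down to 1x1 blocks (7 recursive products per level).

Matrix multiplication for 355x355 matrices:

Strassen's algorithm requires power-of-2 dimensions. Pad 355x355 to 512x512 (next power of 2).

Standard algorithm: 355^3 = 44738875 multiplications
Strassen's algorithm: 7^(log2(512)) = 7^9 = 40353607 multiplications
Savings: 44738875 - 40353607 = 4385268 multiplications

Standard: 44738875 multiplications (355^3). Strassen: 40353607 multiplications (7^9, after padding to 512x512). Strassen reduces 8 recursive multiplications to 7 at each level.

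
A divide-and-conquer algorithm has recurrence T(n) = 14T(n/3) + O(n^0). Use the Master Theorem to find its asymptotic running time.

Master Theorem for T(n) = 14T(n/3) + O(n^0):

a = 14, b = 3, c = 0
log_b(a) = log_3(14) = 2.4022

Case 1: c = 0 < log_3(14) = 2.4022
T(n) = O(n^(log_3 14))

For T(n) = 14T(n/3) + O(n^0): log_3(14) = 2.4022. This is Case 1 of the Master Theorem (c < log_b(a), work dominated by leaves), giving O(n^(log_3 14)).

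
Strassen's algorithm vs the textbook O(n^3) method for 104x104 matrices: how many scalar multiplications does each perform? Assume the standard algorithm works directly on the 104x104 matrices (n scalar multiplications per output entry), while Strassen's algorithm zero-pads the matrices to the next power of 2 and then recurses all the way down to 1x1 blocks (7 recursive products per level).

Matrix multiplication for 104x104 matrices:

Strassen's algorithm requires power-of-2 dimensions. Pad 104x104 to 128x128 (next power of 2).

Standard algorithm: 104^3 = 1124864 multiplications
Strassen's algorithm: 7^(log2(128)) = 7^7 = 823543 multiplications
Savings: 1124864 - 823543 = 301321 multiplications

Standard: 1124864 multiplications (104^3). Strassen: 823543 multiplications (7^7, after padding to 128x128). Strassen reduces 8 recursive multiplications to 7 at each level.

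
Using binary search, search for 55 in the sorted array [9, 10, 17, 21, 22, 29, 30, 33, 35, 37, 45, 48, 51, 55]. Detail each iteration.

Binary search for 55 in [9, 10, 17, 21, 22, 29, 30, 33, 35, 37, 45, 48, 51, 55]:

lo=0, hi=13, mid=6, arr[mid]=30 -> 30 < 55, search right half
lo=7, hi=13, mid=10, arr[mid]=45 -> 45 < 55, search right half
lo=11, hi=13, mid=12, arr[mid]=51 -> 51 < 55, search right half
lo=13, hi=13, mid=13, arr[mid]=55 -> Found target at index 13!

Binary search finds 55 at index 13 after 4 comparisons. The search repeatedly halves the search space by comparing with the middle element.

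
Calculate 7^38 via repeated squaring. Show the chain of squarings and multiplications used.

Computing 7^38 by squaring (build up from 7^1; each line after the first costs one multiplication):

7^1 = 7
7^2 = (7^1)^2 = 7^2 = 49
7^4 = (7^2)^2 = 49^2 = 2401
7^8 = (7^4)^2 = 2401^2 = 5764801
7^9 = 7 * 7^8 = 7 * 5764801 = 40353607
7^18 = (7^9)^2 = 40353607^2 = 1628413597910449
7^19 = 7 * 7^18 = 7 * 1628413597910449 = 11398895185373143
7^38 = (7^19)^2 = 11398895185373143^2 = 129934811447123020117172145698449

Result: 129934811447123020117172145698449
Multiplications needed: 7 (7 lines after 7^1)

7^38 = 129934811447123020117172145698449. Using exponentiation by squaring, this requires 7 multiplications. The key idea: if the exponent is even, square the half-power; if odd, multiply by the base once.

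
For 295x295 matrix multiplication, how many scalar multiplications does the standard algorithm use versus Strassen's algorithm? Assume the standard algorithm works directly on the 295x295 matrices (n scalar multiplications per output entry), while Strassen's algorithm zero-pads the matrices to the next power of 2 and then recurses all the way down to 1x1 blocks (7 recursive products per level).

Matrix multiplication for 295x295 matrices:

Strassen's algorithm requires power-of-2 dimensions. Pad 295x295 to 512x512 (next power of 2).

Standard algorithm: 295^3 = 25672375 multiplications
Strassen's algorithm: 7^(log2(512)) = 7^9 = 40353607 multiplications
Difference: 25672375 - 40353607 = -14681232 (Strassen uses MORE here due to padding overhead — for small or just-over-power-of-2 n, padding can outweigh the per-level savings)

Standard: 25672375 multiplications (295^3). Strassen: 40353607 multiplications (7^9, after padding to 512x512). Strassen reduces 8 recursive multiplications to 7 at each level.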